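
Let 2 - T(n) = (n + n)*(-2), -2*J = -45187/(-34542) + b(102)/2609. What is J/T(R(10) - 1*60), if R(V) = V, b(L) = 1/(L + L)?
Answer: 4008363779/1213376730192 ≈ 0.0033035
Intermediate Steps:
b(L) = 1/(2*L)
J = -4008363779/6128165304 (J = -(-45187/(-34542) + ((½)/102)/2609)/2 = -(-45187*(-1/34542) + ((½)*(1/102))*(1/2609))/2 = -(45187/34542 + (1/204)*(1/2609))/2 = -(45187/34542 + 1/532236)/2 = -½*4008363779/3064082652 = -4008363779/6128165304 ≈ -0.65409)
T(n) = 2 + 4*n (T(n) = 2 - (n + n)*(-2) = 2 - 2*n*(-2) = 2 - (-4)*n = 2 + 4*n)
J/T(R(10) - 1*60) = -4008363779/(6128165304*(2 + 4*(10 - 1*60))) = -4008363779/(6128165304*(2 + 4*(10 - 60))) = -4008363779/(6128165304*(2 + 4*(-50))) = -4008363779/(6128165304*(2 - 200)) = -4008363779/6128165304/(-198) = -4008363779/6128165304*(-1/198) = 4008363779/1213376730192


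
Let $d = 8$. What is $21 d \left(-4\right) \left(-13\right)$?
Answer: $8736$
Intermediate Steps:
$21 d \left(-4\right) \left(-13\right) = 21 \cdot 8 \left(-4\right) \left(-13\right) = 21 \left(-32\right) \left(-13\right) = \left(-672\right) \left(-13\right) = 8736$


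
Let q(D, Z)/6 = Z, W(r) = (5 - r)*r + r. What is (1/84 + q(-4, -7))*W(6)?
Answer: 0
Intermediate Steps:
W(r) = r + r*(5 - r) (W(r) = r*(5 - r) + r = r + r*(5 - r))
q(D, Z) = 6*Z
(1/84 + q(-4, -7))*W(6) = (1/84 + 6*(-7))*(6*(6 - 1*6)) = (1/84 - 42)*(6*(6 - 6)) = -3527*0/14 = -3527/84*0 = 0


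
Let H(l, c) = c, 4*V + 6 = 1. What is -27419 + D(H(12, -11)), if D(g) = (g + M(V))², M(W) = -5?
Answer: -27163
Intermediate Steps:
V = -5/4 (V = -3/2 + (¼)*1 = -3/2 + ¼ = -5/4 ≈ -1.2500)
D(g) = (-5 + g)² (D(g) = (g - 5)² = (-5 + g)²)
-27419 + D(H(12, -11)) = -27419 + (-5 - 11)² = -27419 + (-16)² = -27419 + 256 = -27163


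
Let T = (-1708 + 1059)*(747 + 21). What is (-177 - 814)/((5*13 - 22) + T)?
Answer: 991/498389 ≈ 0.0019884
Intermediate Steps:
T = -498432 (T = -649*768 = -498432)
(-177 - 814)/((5*13 - 22) + T) = (-177 - 814)/((5*13 - 22) - 498432) = -991/((65 - 22) - 498432) = -991/(43 - 498432) = -991/(-498389) = -991*(-1/498389) = 991/498389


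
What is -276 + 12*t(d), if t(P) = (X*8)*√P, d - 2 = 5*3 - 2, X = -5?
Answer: -276 - 480*√15 ≈ -2135.0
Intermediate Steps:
d = 15 (d = 2 + (5*3 - 2) = 2 + (15 - 2) = 2 + 13 = 15)
t(P) = -40*√P (t(P) = (-5*8)*√P = -40*√P)
-276 + 12*t(d) = -276 + 12*(-40*√15) = -276 - 480*√15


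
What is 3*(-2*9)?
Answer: -54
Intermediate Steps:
3*(-2*9) = 3*(-18) = -54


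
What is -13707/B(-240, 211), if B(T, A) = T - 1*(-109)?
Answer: 13707/131 ≈ 104.63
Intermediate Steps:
B(T, A) = 109 + T (B(T, A) = T + 109 = 109 + T)
-13707/B(-240, 211) = -13707/(109 - 240) = -13707/(-131) = -13707*(-1/131) = 13707/131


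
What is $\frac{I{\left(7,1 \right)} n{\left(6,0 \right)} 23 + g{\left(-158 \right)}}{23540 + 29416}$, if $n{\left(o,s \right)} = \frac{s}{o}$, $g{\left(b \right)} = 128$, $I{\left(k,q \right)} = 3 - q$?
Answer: $\frac{32}{13239} \approx 0.0024171$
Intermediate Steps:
$\frac{I{\left(7,1 \right)} n{\left(6,0 \right)} 23 + g{\left(-158 \right)}}{23540 + 29416} = \frac{\left(3 - 1\right) \frac{0}{6} \cdot 23 + 128}{23540 + 29416} = \frac{\left(3 - 1\right) 0 \cdot \frac{1}{6} \cdot 23 + 128}{52956} = \left(2 \cdot 0 \cdot 23 + 128\right) \frac{1}{52956} = \left(0 \cdot 23 + 128\right) \frac{1}{52956} = \left(0 + 128\right) \frac{1}{52956} = 128 \cdot \frac{1}{52956} = \frac{32}{13239}$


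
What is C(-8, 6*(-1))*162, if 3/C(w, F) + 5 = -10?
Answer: -162/5 ≈ -32.400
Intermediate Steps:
C(w, F) = -1/5 (C(w, F) = 3/(-5 - 10) = 3/(-15) = 3*(-1/15) = -1/5)
C(-8, 6*(-1))*162 = -1/5*162 = -162/5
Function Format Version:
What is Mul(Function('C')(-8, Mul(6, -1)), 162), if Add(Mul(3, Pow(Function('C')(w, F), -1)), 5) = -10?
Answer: Rational(-162, 5) ≈ -32.400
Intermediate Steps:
Function('C')(w, F) = Rational(-1, 5) (Function('C')(w, F) = Mul(3, Pow(Add(-5, -10), -1)) = Mul(3, Pow(-15, -1)) = Mul(3, Rational(-1, 15)) = Rational(-1, 5))
Mul(Function('C')(-8, Mul(6, -1)), 162) = Mul(Rational(-1, 5), 162) = Rational(-162, 5)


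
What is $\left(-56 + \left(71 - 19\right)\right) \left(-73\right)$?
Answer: $292$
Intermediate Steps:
$\left(-56 + \left(71 - 19\right)\right) \left(-73\right) = \left(-56 + 52\right) \left(-73\right) = \left(-4\right) \left(-73\right) = 292$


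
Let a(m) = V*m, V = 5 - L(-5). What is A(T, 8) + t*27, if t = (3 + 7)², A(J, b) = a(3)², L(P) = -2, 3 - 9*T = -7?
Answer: 3141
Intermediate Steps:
T = 10/9 (T = ⅓ - ⅑*(-7) = ⅓ + 7/9 = 10/9 ≈ 1.1111)
V = 7 (V = 5 - 1*(-2) = 5 + 2 = 7)
a(m) = 7*m
A(J, b) = 441 (A(J, b) = (7*3)² = 21² = 441)
t = 100 (t = 10² = 100)
A(T, 8) + t*27 = 441 + 100*27 = 441 + 2700 = 3141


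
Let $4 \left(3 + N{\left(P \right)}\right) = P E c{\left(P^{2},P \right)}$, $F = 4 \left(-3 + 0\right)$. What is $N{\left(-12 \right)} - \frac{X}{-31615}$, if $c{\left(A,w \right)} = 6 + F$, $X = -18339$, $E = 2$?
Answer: $\frac{1024956}{31615} \approx 32.42$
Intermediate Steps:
$F = -12$ ($F = 4 \left(-3\right) = -12$)
$c{\left(A,w \right)} = -6$ ($c{\left(A,w \right)} = 6 - 12 = -6$)
$N{\left(P \right)} = -3 - 3 P$ ($N{\left(P \right)} = -3 + \frac{P 2 \left(-6\right)}{4} = -3 + \frac{2 P \left(-6\right)}{4} = -3 + \frac{\left(-12\right) P}{4} = -3 - 3 P$)
$N{\left(-12 \right)} - \frac{X}{-31615} = \left(-3 - -36\right) - - \frac{18339}{-31615} = \left(-3 + 36\right) - \left(-18339\right) \left(- \frac{1}{31615}\right) = 33 - \frac{18339}{31615} = \frac{1024956}{31615}$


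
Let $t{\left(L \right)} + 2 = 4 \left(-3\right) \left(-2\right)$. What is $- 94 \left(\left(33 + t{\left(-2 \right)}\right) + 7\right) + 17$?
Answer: $-5811$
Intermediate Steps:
$t{\left(L \right)} = 22$ ($t{\left(L \right)} = -2 + 4 \left(-3\right) \left(-2\right) = -2 - -24 = -2 + 24 = 22$)
$- 94 \left(\left(33 + t{\left(-2 \right)}\right) + 7\right) + 17 = - 94 \left(\left(33 + 22\right) + 7\right) + 17 = - 94 \left(55 + 7\right) + 17 = \left(-94\right) 62 + 17 = -5828 + 17 = -5811$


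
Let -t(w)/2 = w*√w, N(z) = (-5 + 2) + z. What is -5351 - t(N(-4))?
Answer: -5351 - 14*I*√7 ≈ -5351.0 - 37.041*I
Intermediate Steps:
N(z) = -3 + z
t(w) = -2*w^(3/2) (t(w) = -2*w*√w = -2*w^(3/2))
-5351 - t(N(-4)) = -5351 - (-2)*(-3 - 4)^(3/2) = -5351 - (-2)*(-7)^(3/2) = -5351 - (-2)*(-7*I*√7) = -5351 - 14*I*√7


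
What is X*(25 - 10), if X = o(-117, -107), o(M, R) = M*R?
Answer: 187785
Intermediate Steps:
X = 12519 (X = -117*(-107) = 12519)
X*(25 - 10) = 12519*(25 - 10) = 12519*15 = 187785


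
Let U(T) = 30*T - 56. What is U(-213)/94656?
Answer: -3223/47328 ≈ -0.068099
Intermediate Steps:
U(T) = -56 + 30*T
U(-213)/94656 = (-56 + 30*(-213))/94656 = (-56 - 6390)*(1/94656) = -6446*1/94656 = -3223/47328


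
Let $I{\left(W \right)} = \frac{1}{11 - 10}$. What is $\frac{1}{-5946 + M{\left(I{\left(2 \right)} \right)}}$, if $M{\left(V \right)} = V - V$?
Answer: $- \frac{1}{5946} \approx -0.00016818$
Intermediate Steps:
$I{\left(W \right)} = 1$ ($I{\left(W \right)} = 1^{-1} = 1$)
$M{\left(V \right)} = 0$
$\frac{1}{-5946 + M{\left(I{\left(2 \right)} \right)}} = \frac{1}{-5946 + 0} = \frac{1}{-5946} = - \frac{1}{5946}$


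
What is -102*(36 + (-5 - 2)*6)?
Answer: 612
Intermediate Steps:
-102*(36 + (-5 - 2)*6) = -102*(36 - 7*6) = -102*(36 - 42) = -102*(-6) = 612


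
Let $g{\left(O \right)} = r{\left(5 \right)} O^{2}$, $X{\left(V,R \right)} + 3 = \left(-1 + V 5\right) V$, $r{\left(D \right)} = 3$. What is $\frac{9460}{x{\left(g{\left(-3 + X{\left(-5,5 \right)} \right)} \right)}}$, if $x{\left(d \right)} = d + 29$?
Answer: $\frac{9460}{46157} \approx 0.20495$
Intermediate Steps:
$X{\left(V,R \right)} = -3 + V \left(-1 + 5 V\right)$ ($X{\left(V,R \right)} = -3 + \left(-1 + V 5\right) V = -3 + \left(-1 + 5 V\right) V = -3 + V \left(-1 + 5 V\right)$)
$g{\left(O \right)} = 3 O^{2}$
$x{\left(d \right)} = 29 + d$
$\frac{9460}{x{\left(g{\left(-3 + X{\left(-5,5 \right)} \right)} \right)}} = \frac{9460}{29 + 3 \left(-3 - \left(-2 - 125\right)\right)^{2}} = \frac{9460}{29 + 3 \left(-3 + \left(-3 + 5 + 5 \cdot 25\right)\right)^{2}} = \frac{9460}{29 + 3 \left(-3 + \left(-3 + 5 + 125\right)\right)^{2}} = \frac{9460}{29 + 3 \left(-3 + 127\right)^{2}} = \frac{9460}{29 + 3 \cdot 124^{2}} = \frac{9460}{29 + 3 \cdot 15376} = \frac{9460}{29 + 46128} = \frac{9460}{46157}$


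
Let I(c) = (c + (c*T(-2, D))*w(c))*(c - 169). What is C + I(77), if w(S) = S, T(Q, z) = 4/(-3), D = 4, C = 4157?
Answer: 2173091/3 ≈ 7.2436e+5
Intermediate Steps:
T(Q, z) = -4/3 (T(Q, z) = 4*(-⅓) = -4/3)
I(c) = (-169 + c)*(c - 4*c²/3) (I(c) = (c + (c*(-4/3))*c)*(c - 169) = (c + (-4*c/3)*c)*(-169 + c) = (c - 4*c²/3)*(-169 + c) = (-169 + c)*(c - 4*c²/3))
C + I(77) = 4157 + (⅓)*77*(-507 - 4*77² + 679*77) = 4157 + (⅓)*77*(-507 - 4*5929 + 52283) = 4157 + (⅓)*77*(-507 - 23716 + 52283) = 4157 + (⅓)*77*28060 = 4157 + 2160620/3 = 2173091/3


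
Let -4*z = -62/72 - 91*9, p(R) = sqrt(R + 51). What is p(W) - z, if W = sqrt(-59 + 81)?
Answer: -29515/144 + sqrt(51 + sqrt(22)) ≈ -197.50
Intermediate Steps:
W = sqrt(22) ≈ 4.6904
p(R) = sqrt(51 + R)
z = 29515/144 (z = -(-62/72 - 91*9)/4 = -(-62*1/72 - 819)/4 = -(-31/36 - 819)/4 = -1/4*(-29515/36) = 29515/144 ≈ 204.97)
p(W) - z = sqrt(51 + sqrt(22)) - 1*29515/144 = sqrt(51 + sqrt(22)) - 29515/144 = -29515/144 + sqrt(51 + sqrt(22))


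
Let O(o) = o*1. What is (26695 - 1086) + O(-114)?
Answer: 25495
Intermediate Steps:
O(o) = o
(26695 - 1086) + O(-114) = (26695 - 1086) - 114 = 25609 - 114 = 25495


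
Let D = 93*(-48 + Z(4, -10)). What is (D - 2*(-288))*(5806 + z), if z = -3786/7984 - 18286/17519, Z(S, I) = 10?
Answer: -600387289645011/34967924 ≈ -1.7170e+7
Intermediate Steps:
z = -106161179/69935848 (z = -3786*1/7984 - 18286*1/17519 = -1893/3992 - 18286/17519 = -106161179/69935848 ≈ -1.5180)
D = -3534 (D = 93*(-48 + 10) = 93*(-38) = -3534)
(D - 2*(-288))*(5806 + z) = (-3534 - 2*(-288))*(5806 - 106161179/69935848) = (-3534 + 576)*(405941372309/69935848) = -2958*405941372309/69935848 = -600387289645011/34967924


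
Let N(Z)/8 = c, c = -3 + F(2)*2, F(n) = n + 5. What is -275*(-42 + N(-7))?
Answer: -12650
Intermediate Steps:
F(n) = 5 + n
c = 11 (c = -3 + (5 + 2)*2 = -3 + 7*2 = -3 + 14 = 11)
N(Z) = 88 (N(Z) = 8*11 = 88)
-275*(-42 + N(-7)) = -275*(-42 + 88) = -275*46 = -12650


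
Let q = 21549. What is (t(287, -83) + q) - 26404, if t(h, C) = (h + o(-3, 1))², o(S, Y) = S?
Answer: 75801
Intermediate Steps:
t(h, C) = (-3 + h)² (t(h, C) = (h - 3)² = (-3 + h)²)
(t(287, -83) + q) - 26404 = ((-3 + 287)² + 21549) - 26404 = (284² + 21549) - 26404 = (80656 + 21549) - 26404 = 102205 - 26404 = 75801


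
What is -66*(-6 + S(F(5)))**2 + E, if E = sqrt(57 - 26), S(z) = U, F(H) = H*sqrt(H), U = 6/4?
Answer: -2673/2 + sqrt(31) ≈ -1330.9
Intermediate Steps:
U = 3/2 (U = 6*(1/4) = 3/2 ≈ 1.5000)
F(H) = H**(3/2)
S(z) = 3/2
E = sqrt(31) ≈ 5.5678
-66*(-6 + S(F(5)))**2 + E = -66*(-6 + 3/2)**2 + sqrt(31) = -66*(-9/2)**2 + sqrt(31) = -66*81/4 + sqrt(31) = -2673/2 + sqrt(31)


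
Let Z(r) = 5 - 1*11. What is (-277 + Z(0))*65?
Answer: -18395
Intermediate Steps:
Z(r) = -6 (Z(r) = 5 - 11 = -6)
(-277 + Z(0))*65 = (-277 - 6)*65 = -283*65 = -18395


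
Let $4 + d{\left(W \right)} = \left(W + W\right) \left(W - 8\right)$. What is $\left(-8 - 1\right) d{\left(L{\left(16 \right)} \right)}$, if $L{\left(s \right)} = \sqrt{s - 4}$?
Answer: $-180 + 288 \sqrt{3} \approx 318.83$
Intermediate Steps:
$L{\left(s \right)} = \sqrt{-4 + s}$
$d{\left(W \right)} = -4 + 2 W \left(-8 + W\right)$ ($d{\left(W \right)} = -4 + \left(W + W\right) \left(W - 8\right) = -4 + 2 W \left(-8 + W\right)$)
$\left(-8 - 1\right) d{\left(L{\left(16 \right)} \right)} = \left(-8 - 1\right) \left(-4 - 16 \sqrt{-4 + 16} + 2 \left(\sqrt{-4 + 16}\right)^{2}\right) = - 9 \left(-4 - 16 \sqrt{12} + 2 \left(\sqrt{12}\right)^{2}\right) = - 9 \left(-4 - 16 \cdot 2 \sqrt{3} + 2 \left(2 \sqrt{3}\right)^{2}\right) = - 9 \left(-4 - 32 \sqrt{3} + 2 \cdot 12\right) = - 9 \left(-4 - 32 \sqrt{3} + 24\right) = - 9 \left(20 - 32 \sqrt{3}\right) = -180 + 288 \sqrt{3}$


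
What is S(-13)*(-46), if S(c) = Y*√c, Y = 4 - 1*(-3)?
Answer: -322*I*√13 ≈ -1161.0*I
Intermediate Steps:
Y = 7 (Y = 4 + 3 = 7)
S(c) = 7*√c
S(-13)*(-46) = (7*√(-13))*(-46) = (7*(I*√13))*(-46) = (7*I*√13)*(-46) = -322*I*√13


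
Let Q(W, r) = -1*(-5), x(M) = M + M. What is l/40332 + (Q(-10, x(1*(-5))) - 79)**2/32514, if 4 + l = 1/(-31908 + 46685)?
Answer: 181205407437/1076549312972 ≈ 0.16832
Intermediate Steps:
x(M) = 2*M
Q(W, r) = 5
l = -59107/14777 (l = -4 + 1/(-31908 + 46685) = -4 + 1/14777 = -59107/14777 ≈ -3.9999)
l/40332 + (Q(-10, x(1*(-5))) - 79)**2/32514 = -59107/14777/40332 + (5 - 79)**2/32514 = -59107/14777*1/40332 + (-74)**2*(1/32514) = -59107/595985964 + 5476*(1/32514) = -59107/595985964 + 2738/16257 = 181205407437/1076549312972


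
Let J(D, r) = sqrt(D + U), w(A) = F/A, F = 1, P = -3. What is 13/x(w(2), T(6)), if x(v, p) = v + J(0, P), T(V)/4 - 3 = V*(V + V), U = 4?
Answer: 26/5 ≈ 5.2000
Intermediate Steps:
w(A) = 1/A
T(V) = 12 + 8*V**2 (T(V) = 12 + 4*(V*(V + V)) = 12 + 4*(V*(2*V)) = 12 + 4*(2*V**2) = 12 + 8*V**2)
J(D, r) = sqrt(4 + D) (J(D, r) = sqrt(D + 4) = sqrt(4 + D))
x(v, p) = 2 + v (x(v, p) = v + sqrt(4 + 0) = v + sqrt(4) = v + 2 = 2 + v)
13/x(w(2), T(6)) = 13/(2 + 1/2) = 13/(5/2) = 13*(2/5) = 26/5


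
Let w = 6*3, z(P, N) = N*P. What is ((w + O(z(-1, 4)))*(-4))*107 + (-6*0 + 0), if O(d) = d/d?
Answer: -8132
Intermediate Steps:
O(d) = 1
w = 18
((w + O(z(-1, 4)))*(-4))*107 + (-6*0 + 0) = ((18 + 1)*(-4))*107 + (-6*0 + 0) = (19*(-4))*107 + (0 + 0) = -76*107 + 0 = -8132 + 0 = -8132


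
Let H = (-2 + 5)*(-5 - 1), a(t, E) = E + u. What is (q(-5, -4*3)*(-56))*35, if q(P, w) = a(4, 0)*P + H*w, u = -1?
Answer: -433160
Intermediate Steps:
a(t, E) = -1 + E (a(t, E) = E - 1 = -1 + E)
H = -18 (H = 3*(-6) = -18)
q(P, w) = -P - 18*w (q(P, w) = (-1 + 0)*P - 18*w = -P - 18*w)
(q(-5, -4*3)*(-56))*35 = ((-1*(-5) - (-72)*3)*(-56))*35 = ((5 - 18*(-12))*(-56))*35 = ((5 + 216)*(-56))*35 = (221*(-56))*35 = -12376*35 = -433160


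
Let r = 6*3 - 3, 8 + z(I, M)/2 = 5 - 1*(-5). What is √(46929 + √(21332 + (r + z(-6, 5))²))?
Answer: √(46929 + √21693) ≈ 216.97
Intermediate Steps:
z(I, M) = 4 (z(I, M) = -16 + 2*(5 - 1*(-5)) = -16 + 2*(5 + 5) = -16 + 2*10 = -16 + 20 = 4)
r = 15 (r = 18 - 3 = 15)
√(46929 + √(21332 + (r + z(-6, 5))²)) = √(46929 + √(21332 + (15 + 4)²)) = √(46929 + √(21332 + 19²)) = √(46929 + √(21332 + 361)) = √(46929 + √21693)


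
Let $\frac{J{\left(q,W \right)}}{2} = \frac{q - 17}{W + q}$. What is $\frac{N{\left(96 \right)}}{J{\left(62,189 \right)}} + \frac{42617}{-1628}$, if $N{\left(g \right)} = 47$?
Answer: $\frac{7684993}{73260} \approx 104.9$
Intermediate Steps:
$J{\left(q,W \right)} = \frac{2 \left(-17 + q\right)}{W + q}$ ($J{\left(q,W \right)} = 2 \frac{q - 17}{W + q} = 2 \frac{-17 + q}{W + q} = \frac{2 \left(-17 + q\right)}{W + q}$)
$\frac{N{\left(96 \right)}}{J{\left(62,189 \right)}} + \frac{42617}{-1628} = \frac{47}{2 \frac{1}{189 + 62} \left(-17 + 62\right)} + \frac{42617}{-1628} = \frac{47}{2 \cdot \frac{1}{251} \cdot 45} + 42617 \left(- \frac{1}{1628}\right) = \frac{47}{2 \cdot \frac{1}{251} \cdot 45} - \frac{42617}{1628} = \frac{47}{\frac{90}{251}} - \frac{42617}{1628} = 47 \cdot \frac{251}{90} - \frac{42617}{1628} = \frac{11797}{90} - \frac{42617}{1628} = \frac{7684993}{73260}$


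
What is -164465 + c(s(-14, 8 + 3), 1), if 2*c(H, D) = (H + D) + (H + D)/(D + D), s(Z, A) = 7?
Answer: -164459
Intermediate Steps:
c(H, D) = D/2 + H/2 + (D + H)/(4*D) (c(H, D) = ((H + D) + (H + D)/(D + D))/2 = ((D + H) + (D + H)/((2*D)))/2 = ((D + H) + (D + H)*(1/(2*D)))/2 = ((D + H) + (D + H)/(2*D))/2 = (D + H + (D + H)/(2*D))/2 = D/2 + H/2 + (D + H)/(4*D))
-164465 + c(s(-14, 8 + 3), 1) = -164465 + (1/4)*(7 + 1*(1 + 2*1 + 2*7))/1 = -164465 + (1/4)*1*(7 + 1*(1 + 2 + 14)) = -164465 + (1/4)*1*(7 + 1*17) = -164465 + (1/4)*1*(7 + 17) = -164465 + (1/4)*1*24 = -164465 + 6 = -164459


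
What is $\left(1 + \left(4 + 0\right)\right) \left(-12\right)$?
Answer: $-60$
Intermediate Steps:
$\left(1 + \left(4 + 0\right)\right) \left(-12\right) = \left(1 + 4\right) \left(-12\right) = 5 \left(-12\right) = -60$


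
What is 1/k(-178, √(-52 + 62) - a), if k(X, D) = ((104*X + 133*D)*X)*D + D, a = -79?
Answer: 112329649/12615966633702951 + 445355*√10/12615966633702951 ≈ 9.0154e-9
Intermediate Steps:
k(X, D) = D + D*X*(104*X + 133*D) (k(X, D) = (X*(104*X + 133*D))*D + D = D*X*(104*X + 133*D) + D = D + D*X*(104*X + 133*D))
1/k(-178, √(-52 + 62) - a) = 1/((√(-52 + 62) - 1*(-79))*(1 + 104*(-178)² + 133*(√(-52 + 62) - 1*(-79))*(-178))) = 1/((√10 + 79)*(1 + 104*31684 + 133*(√10 + 79)*(-178))) = 1/((79 + √10)*(1 + 3295136 + 133*(79 + √10)*(-178))) = 1/((79 + √10)*(1 + 3295136 + (-1870246 - 23674*√10))) = 1/((79 + √10)*(1424891 - 23674*√10))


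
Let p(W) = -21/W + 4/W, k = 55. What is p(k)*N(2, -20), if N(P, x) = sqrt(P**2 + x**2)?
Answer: -34*sqrt(101)/55 ≈ -6.2126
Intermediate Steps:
p(W) = -17/W
p(k)*N(2, -20) = (-17/55)*sqrt(2**2 + (-20)**2) = (-17*1/55)*sqrt(4 + 400) = -34*sqrt(101)/55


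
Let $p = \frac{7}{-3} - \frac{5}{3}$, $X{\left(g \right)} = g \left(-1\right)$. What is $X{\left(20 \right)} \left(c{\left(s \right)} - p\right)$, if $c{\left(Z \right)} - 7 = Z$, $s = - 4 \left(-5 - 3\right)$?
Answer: $-860$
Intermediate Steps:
$X{\left(g \right)} = - g$
$s = 32$ ($s = \left(-4\right) \left(-8\right) = 32$)
$c{\left(Z \right)} = 7 + Z$
$p = -4$ ($p = 7 \left(- \frac{1}{3}\right) - \frac{5}{3} = - \frac{7}{3} - \frac{5}{3} = -4$)
$X{\left(20 \right)} \left(c{\left(s \right)} - p\right) = \left(-1\right) 20 \left(\left(7 + 32\right) - -4\right) = - 20 \left(39 + 4\right) = \left(-20\right) 43 = -860$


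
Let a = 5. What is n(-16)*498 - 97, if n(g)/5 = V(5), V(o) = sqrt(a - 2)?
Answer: -97 + 2490*sqrt(3) ≈ 4215.8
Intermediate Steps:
V(o) = sqrt(3) (V(o) = sqrt(5 - 2) = sqrt(3))
n(g) = 5*sqrt(3)
n(-16)*498 - 97 = (5*sqrt(3))*498 - 97 = 2490*sqrt(3) - 97 = -97 + 2490*sqrt(3)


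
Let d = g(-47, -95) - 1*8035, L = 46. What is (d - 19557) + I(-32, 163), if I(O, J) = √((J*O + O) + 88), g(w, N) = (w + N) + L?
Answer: -27688 + 2*I*√1290 ≈ -27688.0 + 71.833*I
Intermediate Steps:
g(w, N) = 46 + N + w (g(w, N) = (w + N) + 46 = (N + w) + 46 = 46 + N + w)
d = -8131 (d = (46 - 95 - 47) - 1*8035 = -96 - 8035 = -8131)
I(O, J) = √(88 + O + J*O) (I(O, J) = √((O + J*O) + 88) = √(88 + O + J*O))
(d - 19557) + I(-32, 163) = (-8131 - 19557) + √(88 - 32 + 163*(-32)) = -27688 + √(88 - 32 - 5216) = -27688 + √(-5160) = -27688 + 2*I*√1290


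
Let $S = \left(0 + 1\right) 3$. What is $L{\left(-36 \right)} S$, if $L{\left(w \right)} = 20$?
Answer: $60$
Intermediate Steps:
$S = 3$ ($S = 1 \cdot 3 = 3$)
$L{\left(-36 \right)} S = 20 \cdot 3 = 60$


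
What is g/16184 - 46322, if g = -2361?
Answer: -749677609/16184 ≈ -46322.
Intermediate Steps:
g/16184 - 46322 = -2361/16184 - 46322 = -749677609/16184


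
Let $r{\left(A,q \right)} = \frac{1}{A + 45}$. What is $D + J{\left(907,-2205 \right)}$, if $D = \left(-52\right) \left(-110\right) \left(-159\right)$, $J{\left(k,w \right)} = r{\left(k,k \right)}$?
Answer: $- \frac{865824959}{952} \approx -9.0948 \cdot 10^{5}$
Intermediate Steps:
$r{\left(A,q \right)} = \frac{1}{45 + A}$
$J{\left(k,w \right)} = \frac{1}{45 + k}$
$D = -909480$ ($D = 5720 \left(-159\right) = -909480$)
$D + J{\left(907,-2205 \right)} = -909480 + \frac{1}{45 + 907} = -909480 + \frac{1}{952} = - \frac{865824959}{952}$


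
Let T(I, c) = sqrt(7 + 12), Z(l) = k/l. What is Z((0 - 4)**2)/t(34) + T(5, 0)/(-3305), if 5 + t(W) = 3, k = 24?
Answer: -3/4 - sqrt(19)/3305 ≈ -0.75132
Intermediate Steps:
t(W) = -2 (t(W) = -5 + 3 = -2)
Z(l) = 24/l
T(I, c) = sqrt(19)
Z((0 - 4)**2)/t(34) + T(5, 0)/(-3305) = (24/((0 - 4)**2))/(-2) + sqrt(19)/(-3305) = (24/((-4)**2))*(-1/2) + sqrt(19)*(-1/3305) = (24/16)*(-1/2) - sqrt(19)/3305 = (24*(1/16))*(-1/2) - sqrt(19)/3305 = (3/2)*(-1/2) - sqrt(19)/3305 = -3/4 - sqrt(19)/3305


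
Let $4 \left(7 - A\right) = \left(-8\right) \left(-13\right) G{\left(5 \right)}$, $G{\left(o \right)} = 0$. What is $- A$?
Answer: $-7$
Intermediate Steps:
$A = 7$ ($A = 7 - \frac{\left(-8\right) \left(-13\right) 0}{4} = 7 - \frac{104 \cdot 0}{4} = 7 - 0 = 7 + 0 = 7$)
$- A = \left(-1\right) 7 = -7$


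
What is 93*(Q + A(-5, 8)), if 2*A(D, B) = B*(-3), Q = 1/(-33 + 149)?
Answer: -129363/116 ≈ -1115.2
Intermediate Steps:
Q = 1/116 ≈ 0.0086207
A(D, B) = -3*B/2 (A(D, B) = (B*(-3))/2 = (-3*B)/2 = -3*B/2)
93*(Q + A(-5, 8)) = 93*(1/116 - 3/2*8) = 93*(1/116 - 12) = 93*(-1391/116) = -129363/116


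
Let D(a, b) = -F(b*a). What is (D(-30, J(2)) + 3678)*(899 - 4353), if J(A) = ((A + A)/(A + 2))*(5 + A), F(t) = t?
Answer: -13429152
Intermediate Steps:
J(A) = 2*A*(5 + A)/(2 + A) (J(A) = ((2*A)/(2 + A))*(5 + A) = (2*A/(2 + A))*(5 + A) = 2*A*(5 + A)/(2 + A))
D(a, b) = -a*b (D(a, b) = -b*a = -a*b)
(D(-30, J(2)) + 3678)*(899 - 4353) = (-1*(-30)*2*2*(5 + 2)/(2 + 2) + 3678)*(899 - 4353) = (-1*(-30)*2*2*7/4 + 3678)*(-3454) = (-1*(-30)*2*2*(¼)*7 + 3678)*(-3454) = (-1*(-30)*7 + 3678)*(-3454) = (210 + 3678)*(-3454) = 3888*(-3454) = -13429152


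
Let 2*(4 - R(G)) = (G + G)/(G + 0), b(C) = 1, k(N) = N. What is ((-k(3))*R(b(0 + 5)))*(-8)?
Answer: 72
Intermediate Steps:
R(G) = 3 (R(G) = 4 - (G + G)/(2*(G + 0)) = 4 - 2*G/(2*G) = 4 - 1/2*2 = 4 - 1 = 3)
((-k(3))*R(b(0 + 5)))*(-8) = (-1*3*3)*(-8) = -3*3*(-8) = -9*(-8) = 72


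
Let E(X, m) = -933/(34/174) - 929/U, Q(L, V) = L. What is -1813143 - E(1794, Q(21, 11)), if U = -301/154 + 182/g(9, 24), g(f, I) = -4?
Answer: -16047633443/8874 ≈ -1.8084e+6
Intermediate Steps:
U = -522/11 (U = -301/154 + 182/(-4) = -301*1/154 + 182*(-¼) = -43/22 - 91/2 = -522/11 ≈ -47.455)
E(X, m) = -42197539/8874 (E(X, m) = -933/(34/174) - 929/(-522/11) = -933/(34*(1/174)) - 929*(-11/522) = -933/17/87 + 10219/522 = -933*87/17 + 10219/522 = -81171/17 + 10219/522 = -42197539/8874)
-1813143 - E(1794, Q(21, 11)) = -1813143 - 1*(-42197539/8874) = -1813143 + 42197539/8874 = -16047633443/8874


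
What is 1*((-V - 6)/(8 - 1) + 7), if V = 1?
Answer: 6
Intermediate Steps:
1*((-V - 6)/(8 - 1) + 7) = 1*((-1*1 - 6)/(8 - 1) + 7) = 1*((-1 - 6)/7 + 7) = 1*(-7*⅐ + 7) = 1*(-1 + 7) = 1*6 = 6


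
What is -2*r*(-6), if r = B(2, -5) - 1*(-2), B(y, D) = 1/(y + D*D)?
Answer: 220/9 ≈ 24.444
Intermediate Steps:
B(y, D) = 1/(y + D²)
r = 55/27 (r = 1/(2 + (-5)²) - 1*(-2) = 1/(2 + 25) + 2 = 1/27 + 2 = 55/27 ≈ 2.0370)
-2*r*(-6) = -2*55/27*(-6) = -110/27*(-6) = 220/9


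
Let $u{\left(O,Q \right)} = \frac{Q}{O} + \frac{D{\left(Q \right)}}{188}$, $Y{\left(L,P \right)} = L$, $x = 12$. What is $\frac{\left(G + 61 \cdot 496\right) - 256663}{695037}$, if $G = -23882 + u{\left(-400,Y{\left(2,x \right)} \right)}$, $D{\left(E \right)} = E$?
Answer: $- \frac{784238849}{2177782600} \approx -0.36011$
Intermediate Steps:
$u{\left(O,Q \right)} = \frac{Q}{188} + \frac{Q}{O}$ ($u{\left(O,Q \right)} = \frac{Q}{O} + \frac{Q}{188} = \frac{Q}{188} + \frac{Q}{O}$)
$G = - \frac{224490747}{9400}$ ($G = -23882 + \left(\frac{1}{188} \cdot 2 + \frac{2}{-400}\right) = -23882 + \left(\frac{1}{94} + 2 \left(- \frac{1}{400}\right)\right) = -23882 + \left(\frac{1}{94} - \frac{1}{200}\right) = -23882 + \frac{53}{9400} = - \frac{224490747}{9400} \approx -23882.0$)
$\frac{\left(G + 61 \cdot 496\right) - 256663}{695037} = \frac{\left(- \frac{224490747}{9400} + 61 \cdot 496\right) - 256663}{695037} = \left(\left(- \frac{224490747}{9400} + 30256\right) - 256663\right) \frac{1}{695037} = \left(\frac{59915653}{9400} - 256663\right) \frac{1}{695037} = \left(- \frac{2352716547}{9400}\right) \frac{1}{695037} = - \frac{784238849}{2177782600}$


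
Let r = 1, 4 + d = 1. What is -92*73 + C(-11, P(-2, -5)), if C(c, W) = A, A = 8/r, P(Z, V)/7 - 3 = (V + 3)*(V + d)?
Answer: -6708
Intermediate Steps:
d = -3 (d = -4 + 1 = -3)
P(Z, V) = 21 + 7*(-3 + V)*(3 + V) (P(Z, V) = 21 + 7*((V + 3)*(V - 3)) = 21 + 7*((3 + V)*(-3 + V)) = 21 + 7*((-3 + V)*(3 + V)) = 21 + 7*(-3 + V)*(3 + V))
A = 8 (A = 8/1 = 8*1 = 8)
C(c, W) = 8
-92*73 + C(-11, P(-2, -5)) = -92*73 + 8 = -6716 + 8 = -6708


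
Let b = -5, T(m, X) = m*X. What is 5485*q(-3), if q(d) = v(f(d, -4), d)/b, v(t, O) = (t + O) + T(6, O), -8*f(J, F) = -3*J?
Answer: 194169/8 ≈ 24271.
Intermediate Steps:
T(m, X) = X*m
f(J, F) = 3*J/8 (f(J, F) = -(-3)*J/8 = 3*J/8)
v(t, O) = t + 7*O (v(t, O) = (t + O) + O*6 = (O + t) + 6*O = t + 7*O)
q(d) = -59*d/40 (q(d) = (3*d/8 + 7*d)/(-5) = (59*d/8)*(-1/5) = -59*d/40)
5485*q(-3) = 5485*(-59/40*(-3)) = 5485*(177/40) = 194169/8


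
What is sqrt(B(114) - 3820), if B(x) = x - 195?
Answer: I*sqrt(3901) ≈ 62.458*I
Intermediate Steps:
B(x) = -195 + x
sqrt(B(114) - 3820) = sqrt((-195 + 114) - 3820) = sqrt(-81 - 3820) = sqrt(-3901) = I*sqrt(3901)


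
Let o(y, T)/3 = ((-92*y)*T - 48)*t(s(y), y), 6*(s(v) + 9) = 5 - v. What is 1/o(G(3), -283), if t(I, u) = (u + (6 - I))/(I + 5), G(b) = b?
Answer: -11/12411540 ≈ -8.8627e-7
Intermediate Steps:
s(v) = -49/6 - v/6 (s(v) = -9 + (5 - v)/6 = -9 + (⅚ - v/6) = -49/6 - v/6)
t(I, u) = (6 + u - I)/(5 + I)
o(y, T) = 3*(-48 - 92*T*y)*(85/6 + 7*y/6)/(-19/6 - y/6) (o(y, T) = 3*(((-92*y)*T - 48)*((6 + y - (-49/6 - y/6))/(5 + (-49/6 - y/6)))) = 3*((-92*T*y - 48)*((6 + y + (49/6 + y/6))/(-19/6 - y/6))) = 3*((-48 - 92*T*y)*((85/6 + 7*y/6)/(-19/6 - y/6))) = 3*((-48 - 92*T*y)*(85/6 + 7*y/6)/(-19/6 - y/6)) = 3*(-48 - 92*T*y)*(85/6 + 7*y/6)/(-19/6 - y/6))
1/o(G(3), -283) = 1/(12*(12 + 23*(-283)*3)*(85 + 7*3)/(19 + 3)) = 1/(12*(12 - 19527)*(85 + 21)/22) = 1/(12*(1/22)*(-19515)*106) = 1/(-12411540/11) = -11/12411540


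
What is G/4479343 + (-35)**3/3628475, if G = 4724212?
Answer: 677985332223/650127363677 ≈ 1.0429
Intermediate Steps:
G/4479343 + (-35)**3/3628475 = 4724212/4479343 + (-35)**3/3628475 = 4724212*(1/4479343) - 42875*1/3628475 = 4724212/4479343 - 1715/145139 = 677985332223/650127363677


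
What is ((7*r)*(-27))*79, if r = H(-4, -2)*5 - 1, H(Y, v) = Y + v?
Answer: 462861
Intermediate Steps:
r = -31 (r = (-4 - 2)*5 - 1 = -6*5 - 1 = -30 - 1 = -31)
((7*r)*(-27))*79 = ((7*(-31))*(-27))*79 = -217*(-27)*79 = 5859*79 = 462861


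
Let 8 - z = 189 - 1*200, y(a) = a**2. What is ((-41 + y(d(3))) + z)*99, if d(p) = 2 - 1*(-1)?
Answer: -1287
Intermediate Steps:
d(p) = 3 (d(p) = 2 + 1 = 3)
z = 19 (z = 8 - (189 - 1*200) = 8 - (189 - 200) = 8 - 1*(-11) = 8 + 11 = 19)
((-41 + y(d(3))) + z)*99 = ((-41 + 3**2) + 19)*99 = ((-41 + 9) + 19)*99 = (-32 + 19)*99 = -13*99 = -1287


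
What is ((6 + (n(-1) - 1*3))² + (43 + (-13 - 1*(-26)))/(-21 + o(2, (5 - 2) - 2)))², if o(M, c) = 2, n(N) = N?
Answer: 400/361 ≈ 1.1080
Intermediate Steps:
((6 + (n(-1) - 1*3))² + (43 + (-13 - 1*(-26)))/(-21 + o(2, (5 - 2) - 2)))² = ((6 + (-1 - 1*3))² + (43 + (-13 - 1*(-26)))/(-21 + 2))² = ((6 + (-1 - 3))² + (43 + (-13 + 26))/(-19))² = ((6 - 4)² + (43 + 13)*(-1/19))² = (2² + 56*(-1/19))² = (4 - 56/19)² = (20/19)² = 400/361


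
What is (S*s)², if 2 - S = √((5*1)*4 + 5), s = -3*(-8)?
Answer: 5184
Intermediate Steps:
s = 24
S = -3 (S = 2 - √((5*1)*4 + 5) = 2 - √(5*4 + 5) = 2 - √(20 + 5) = 2 - √25 = 2 - 1*5 = 2 - 5 = -3)
(S*s)² = (-3*24)² = (-72)² = 5184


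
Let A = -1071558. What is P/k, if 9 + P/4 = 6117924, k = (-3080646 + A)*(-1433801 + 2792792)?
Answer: -2039305/470233988847 ≈ -4.3368e-6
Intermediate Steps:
k = -5642807866164 (k = (-3080646 - 1071558)*(-1433801 + 2792792) = -4152204*1358991 = -5642807866164)
P = 24471660 (P = -36 + 4*6117924 = -36 + 24471696 = 24471660)
P/k = 24471660/(-5642807866164) = 24471660*(-1/5642807866164) = -2039305/470233988847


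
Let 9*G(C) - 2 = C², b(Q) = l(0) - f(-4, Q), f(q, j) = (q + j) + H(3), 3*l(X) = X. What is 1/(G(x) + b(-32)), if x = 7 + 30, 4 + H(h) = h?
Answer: 3/568 ≈ 0.0052817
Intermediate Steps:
l(X) = X/3
H(h) = -4 + h
f(q, j) = -1 + j + q (f(q, j) = (q + j) + (-4 + 3) = (j + q) - 1 = -1 + j + q)
x = 37
b(Q) = 5 - Q (b(Q) = (⅓)*0 - (-1 + Q - 4) = 0 - (-5 + Q) = 0 + (5 - Q) = 5 - Q)
G(C) = 2/9 + C²/9
1/(G(x) + b(-32)) = 1/((2/9 + (⅑)*37²) + (5 - 1*(-32))) = 1/((2/9 + (⅑)*1369) + (5 + 32)) = 1/((2/9 + 1369/9) + 37) = 1/(457/3 + 37) = 1/(568/3) = 3/568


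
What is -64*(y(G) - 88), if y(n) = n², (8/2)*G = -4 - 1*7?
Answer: 5148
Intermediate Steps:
G = -11/4 (G = (-4 - 1*7)/4 = (-4 - 7)/4 = (¼)*(-11) = -11/4 ≈ -2.7500)
-64*(y(G) - 88) = -64*((-11/4)² - 88) = -64*(121/16 - 88) = -64*(-1287/16) = 5148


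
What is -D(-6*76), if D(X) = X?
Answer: 456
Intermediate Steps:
-D(-6*76) = -(-6)*76 = -1*(-456) = 456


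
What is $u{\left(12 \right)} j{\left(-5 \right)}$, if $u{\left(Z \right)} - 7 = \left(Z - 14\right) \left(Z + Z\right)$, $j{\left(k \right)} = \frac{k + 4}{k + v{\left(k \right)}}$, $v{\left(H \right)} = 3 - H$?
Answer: $\frac{41}{3} \approx 13.667$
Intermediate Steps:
$j{\left(k \right)} = \frac{4}{3} + \frac{k}{3}$ ($j{\left(k \right)} = \frac{k + 4}{k - \left(-3 + k\right)} = \frac{4 + k}{3} = \left(4 + k\right) \frac{1}{3} = \frac{4}{3} + \frac{k}{3}$)
$u{\left(Z \right)} = 7 + 2 Z \left(-14 + Z\right)$ ($u{\left(Z \right)} = 7 + \left(Z - 14\right) \left(Z + Z\right) = 7 + \left(-14 + Z\right) 2 Z = 7 + 2 Z \left(-14 + Z\right)$)
$u{\left(12 \right)} j{\left(-5 \right)} = \left(7 - 336 + 2 \cdot 12^{2}\right) \left(\frac{4}{3} + \frac{1}{3} \left(-5\right)\right) = \left(7 - 336 + 2 \cdot 144\right) \left(\frac{4}{3} - \frac{5}{3}\right) = \left(7 - 336 + 288\right) \left(- \frac{1}{3}\right) = \left(-41\right) \left(- \frac{1}{3}\right) = \frac{41}{3}$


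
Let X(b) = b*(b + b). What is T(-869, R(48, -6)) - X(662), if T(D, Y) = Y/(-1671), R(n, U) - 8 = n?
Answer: -1464611504/1671 ≈ -8.7649e+5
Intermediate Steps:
X(b) = 2*b**2 (X(b) = b*(2*b) = 2*b**2)
R(n, U) = 8 + n
T(D, Y) = -Y/1671 (T(D, Y) = Y*(-1/1671) = -Y/1671)
T(-869, R(48, -6)) - X(662) = -(8 + 48)/1671 - 2*662**2 = -1/1671*56 - 2*438244 = -56/1671 - 1*876488 = -56/1671 - 876488 = -1464611504/1671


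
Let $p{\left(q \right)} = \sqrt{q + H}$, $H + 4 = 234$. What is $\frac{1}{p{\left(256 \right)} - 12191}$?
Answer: $- \frac{12191}{148619995} - \frac{9 \sqrt{6}}{148619995} \approx -8.2176 \cdot 10^{-5}$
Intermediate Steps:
$H = 230$ ($H = -4 + 234 = 230$)
$p{\left(q \right)} = \sqrt{230 + q}$ ($p{\left(q \right)} = \sqrt{q + 230} = \sqrt{230 + q}$)
$\frac{1}{p{\left(256 \right)} - 12191} = \frac{1}{\sqrt{230 + 256} - 12191} = \frac{1}{\sqrt{486} - 12191} = \frac{1}{9 \sqrt{6} - 12191} = \frac{1}{-12191 + 9 \sqrt{6}}$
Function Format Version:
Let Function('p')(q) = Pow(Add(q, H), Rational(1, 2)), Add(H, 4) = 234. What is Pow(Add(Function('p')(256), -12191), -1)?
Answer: Add(Rational(-12191, 148619995), Mul(Rational(-9, 148619995), Pow(6, Rational(1, 2)))) ≈ -8.2176e-5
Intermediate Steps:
H = 230 (H = Add(-4, 234) = 230)
Function('p')(q) = Pow(Add(230, q), Rational(1, 2)) (Function('p')(q) = Pow(Add(q, 230), Rational(1, 2)) = Pow(Add(230, q), Rational(1, 2)))
Pow(Add(Function('p')(256), -12191), -1) = Pow(Add(Pow(Add(230, 256), Rational(1, 2)), -12191), -1) = Pow(Add(Pow(486, Rational(1, 2)), -12191), -1) = Pow(Add(Mul(9, Pow(6, Rational(1, 2))), -12191), -1) = Pow(Add(-12191, Mul(9, Pow(6, Rational(1, 2)))), -1)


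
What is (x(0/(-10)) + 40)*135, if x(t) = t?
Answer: 5400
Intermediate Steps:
(x(0/(-10)) + 40)*135 = (0/(-10) + 40)*135 = (0*(-⅒) + 40)*135 = (0 + 40)*135 = 40*135 = 5400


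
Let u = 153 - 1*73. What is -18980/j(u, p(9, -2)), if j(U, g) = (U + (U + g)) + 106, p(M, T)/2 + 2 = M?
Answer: -949/14 ≈ -67.786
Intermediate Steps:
p(M, T) = -4 + 2*M
u = 80 (u = 153 - 73 = 80)
j(U, g) = 106 + g + 2*U (j(U, g) = (g + 2*U) + 106 = 106 + g + 2*U)
-18980/j(u, p(9, -2)) = -18980/(106 + (-4 + 2*9) + 2*80) = -18980/(106 + (-4 + 18) + 160) = -18980/(106 + 14 + 160) = -18980/280 = -18980*1/280 = -949/14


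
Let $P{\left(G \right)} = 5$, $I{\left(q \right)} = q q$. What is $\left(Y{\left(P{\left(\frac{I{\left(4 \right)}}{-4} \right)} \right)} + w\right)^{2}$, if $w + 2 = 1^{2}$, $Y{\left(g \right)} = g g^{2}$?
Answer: $15376$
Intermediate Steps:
$I{\left(q \right)} = q^{2}$
$Y{\left(g \right)} = g^{3}$
$w = -1$ ($w = -2 + 1^{2} = -2 + 1 = -1$)
$\left(Y{\left(P{\left(\frac{I{\left(4 \right)}}{-4} \right)} \right)} + w\right)^{2} = \left(5^{3} - 1\right)^{2} = \left(125 - 1\right)^{2} = 124^{2} = 15376$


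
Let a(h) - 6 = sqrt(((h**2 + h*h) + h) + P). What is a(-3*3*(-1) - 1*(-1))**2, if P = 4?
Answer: (6 + sqrt(214))**2 ≈ 425.54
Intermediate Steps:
a(h) = 6 + sqrt(4 + h + 2*h**2) (a(h) = 6 + sqrt(((h**2 + h*h) + h) + 4) = 6 + sqrt(((h**2 + h**2) + h) + 4) = 6 + sqrt((2*h**2 + h) + 4) = 6 + sqrt((h + 2*h**2) + 4) = 6 + sqrt(4 + h + 2*h**2))
a(-3*3*(-1) - 1*(-1))**2 = (6 + sqrt(4 + (-3*3*(-1) - 1*(-1)) + 2*(-3*3*(-1) - 1*(-1))**2))**2 = (6 + sqrt(4 + (-9*(-1) + 1) + 2*(-9*(-1) + 1)**2))**2 = (6 + sqrt(4 + (9 + 1) + 2*(9 + 1)**2))**2 = (6 + sqrt(4 + 10 + 2*10**2))**2 = (6 + sqrt(4 + 10 + 2*100))**2 = (6 + sqrt(4 + 10 + 200))**2 = (6 + sqrt(214))**2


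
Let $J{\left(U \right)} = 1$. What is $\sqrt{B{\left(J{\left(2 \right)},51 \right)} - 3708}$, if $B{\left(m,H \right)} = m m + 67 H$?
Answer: $i \sqrt{290} \approx 17.029 i$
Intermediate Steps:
$B{\left(m,H \right)} = m^{2} + 67 H$
$\sqrt{B{\left(J{\left(2 \right)},51 \right)} - 3708} = \sqrt{\left(1^{2} + 67 \cdot 51\right) - 3708} = \sqrt{\left(1 + 3417\right) - 3708} = \sqrt{3418 - 3708} = \sqrt{-290} = i \sqrt{290}$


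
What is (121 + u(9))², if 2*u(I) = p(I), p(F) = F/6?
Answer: 237169/16 ≈ 14823.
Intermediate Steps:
p(F) = F/6 (p(F) = F*(⅙) = F/6)
u(I) = I/12 (u(I) = (I/6)/2 = I/12)
(121 + u(9))² = (121 + (1/12)*9)² = (121 + ¾)² = (487/4)² = 237169/16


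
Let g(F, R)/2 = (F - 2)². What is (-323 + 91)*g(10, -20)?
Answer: -29696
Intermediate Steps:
g(F, R) = 2*(-2 + F)² (g(F, R) = 2*(F - 2)² = 2*(-2 + F)²)
(-323 + 91)*g(10, -20) = (-323 + 91)*(2*(-2 + 10)²) = -464*8² = -464*64 = -232*128 = -29696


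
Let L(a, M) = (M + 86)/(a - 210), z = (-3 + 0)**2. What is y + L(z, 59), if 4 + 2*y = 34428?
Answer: 3459467/201 ≈ 17211.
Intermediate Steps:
z = 9 (z = (-3)**2 = 9)
L(a, M) = (86 + M)/(-210 + a)
y = 17212 (y = -2 + (1/2)*34428 = -2 + 17214 = 17212)
y + L(z, 59) = 17212 + (86 + 59)/(-210 + 9) = 17212 + 145/(-201) = 17212 - 1/201*145 = 17212 - 145/201 = 3459467/201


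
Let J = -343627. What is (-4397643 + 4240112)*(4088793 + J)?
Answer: -589979745146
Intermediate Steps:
(-4397643 + 4240112)*(4088793 + J) = (-4397643 + 4240112)*(4088793 - 343627) = -157531*3745166 = -589979745146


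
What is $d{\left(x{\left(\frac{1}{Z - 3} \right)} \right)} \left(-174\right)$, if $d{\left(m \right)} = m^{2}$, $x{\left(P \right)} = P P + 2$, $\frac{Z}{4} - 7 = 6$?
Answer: $- \frac{4013972766}{5764801} \approx -696.29$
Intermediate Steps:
$Z = 52$ ($Z = 28 + 4 \cdot 6 = 28 + 24 = 52$)
$x{\left(P \right)} = 2 + P^{2}$ ($x{\left(P \right)} = P^{2} + 2 = 2 + P^{2}$)
$d{\left(x{\left(\frac{1}{Z - 3} \right)} \right)} \left(-174\right) = \left(2 + \left(\frac{1}{52 - 3}\right)^{2}\right)^{2} \left(-174\right) = \left(2 + \left(\frac{1}{49}\right)^{2}\right)^{2} \left(-174\right) = \left(2 + \frac{1}{2401}\right)^{2} \left(-174\right) = \left(\frac{4803}{2401}\right)^{2} \left(-174\right) = \frac{23068809}{5764801} \left(-174\right) = - \frac{4013972766}{5764801}$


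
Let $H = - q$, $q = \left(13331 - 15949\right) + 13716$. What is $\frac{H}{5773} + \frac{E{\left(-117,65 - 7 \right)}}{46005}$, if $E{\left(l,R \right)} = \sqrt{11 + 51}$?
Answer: $- \frac{11098}{5773} + \frac{\sqrt{62}}{46005} \approx -1.9222$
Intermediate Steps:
$q = 11098$ ($q = -2618 + 13716 = 11098$)
$E{\left(l,R \right)} = \sqrt{62}$
$H = -11098$ ($H = \left(-1\right) 11098 = -11098$)
$\frac{H}{5773} + \frac{E{\left(-117,65 - 7 \right)}}{46005} = - \frac{11098}{5773} + \frac{\sqrt{62}}{46005}$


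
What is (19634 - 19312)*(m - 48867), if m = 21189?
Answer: -8912316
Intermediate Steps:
(19634 - 19312)*(m - 48867) = (19634 - 19312)*(21189 - 48867) = 322*(-27678) = -8912316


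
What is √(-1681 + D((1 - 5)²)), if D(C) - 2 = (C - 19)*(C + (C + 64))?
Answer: I*√1967 ≈ 44.351*I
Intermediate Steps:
D(C) = 2 + (-19 + C)*(64 + 2*C) (D(C) = 2 + (C - 19)*(C + (C + 64)) = 2 + (-19 + C)*(C + (64 + C)) = 2 + (-19 + C)*(64 + 2*C))
√(-1681 + D((1 - 5)²)) = √(-1681 + (-1214 + 2*((1 - 5)²)² + 26*(1 - 5)²)) = √(-1681 + (-1214 + 2*((-4)²)² + 26*(-4)²)) = √(-1681 + (-1214 + 2*16² + 26*16)) = √(-1681 + (-1214 + 2*256 + 416)) = √(-1681 + (-1214 + 512 + 416)) = √(-1681 - 286) = √(-1967) = I*√1967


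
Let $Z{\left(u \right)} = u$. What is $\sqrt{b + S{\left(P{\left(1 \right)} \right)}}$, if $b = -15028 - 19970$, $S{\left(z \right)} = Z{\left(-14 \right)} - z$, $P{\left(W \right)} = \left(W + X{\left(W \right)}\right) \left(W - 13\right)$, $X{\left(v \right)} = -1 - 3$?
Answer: $2 i \sqrt{8762} \approx 187.21 i$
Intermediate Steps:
$X{\left(v \right)} = -4$ ($X{\left(v \right)} = -1 - 3 = -4$)
$P{\left(W \right)} = \left(-13 + W\right) \left(-4 + W\right)$ ($P{\left(W \right)} = \left(W - 4\right) \left(W - 13\right) = \left(-4 + W\right) \left(-13 + W\right) = \left(-13 + W\right) \left(-4 + W\right)$)
$S{\left(z \right)} = -14 - z$
$b = -34998$ ($b = -15028 - 19970 = -34998$)
$\sqrt{b + S{\left(P{\left(1 \right)} \right)}} = \sqrt{-34998 - \left(67 - 17\right)} = \sqrt{-34998 - 50} = \sqrt{-35048} = 2 i \sqrt{8762}$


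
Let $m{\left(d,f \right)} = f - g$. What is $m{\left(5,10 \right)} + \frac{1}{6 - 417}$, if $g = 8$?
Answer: $\frac{821}{411} \approx 1.9976$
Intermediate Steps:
$m{\left(d,f \right)} = -8 + f$ ($m{\left(d,f \right)} = f - 8 = -8 + f$)
$m{\left(5,10 \right)} + \frac{1}{6 - 417} = \left(-8 + 10\right) + \frac{1}{6 - 417} = 2 + \frac{1}{-411} = 2 - \frac{1}{411} = \frac{821}{411}$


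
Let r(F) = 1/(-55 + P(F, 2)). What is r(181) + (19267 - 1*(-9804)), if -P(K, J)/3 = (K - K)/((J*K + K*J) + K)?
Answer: 1598904/55 ≈ 29071.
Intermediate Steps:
P(K, J) = 0 (P(K, J) = -3*(K - K)/((J*K + K*J) + K) = -0/((J*K + J*K) + K) = -0/(2*J*K + K) = -0/(K + 2*J*K) = -3*0 = 0)
r(F) = -1/55 (r(F) = 1/(-55 + 0) = 1/(-55) = -1/55)
r(181) + (19267 - 1*(-9804)) = -1/55 + (19267 - 1*(-9804)) = -1/55 + (19267 + 9804) = -1/55 + 29071 = 1598904/55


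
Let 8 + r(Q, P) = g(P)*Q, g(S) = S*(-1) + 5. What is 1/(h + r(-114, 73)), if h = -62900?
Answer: -1/55156 ≈ -1.8130e-5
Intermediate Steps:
g(S) = 5 - S (g(S) = -S + 5 = 5 - S)
r(Q, P) = -8 + Q*(5 - P) (r(Q, P) = -8 + (5 - P)*Q = -8 + Q*(5 - P))
1/(h + r(-114, 73)) = 1/(-62900 + (-8 - 1*(-114)*(-5 + 73))) = 1/(-62900 + (-8 - 1*(-114)*68)) = 1/(-62900 + (-8 + 7752)) = 1/(-62900 + 7744) = 1/(-55156) = -1/55156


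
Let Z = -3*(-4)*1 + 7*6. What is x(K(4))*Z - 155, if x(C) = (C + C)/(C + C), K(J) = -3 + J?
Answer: -101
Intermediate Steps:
Z = 54 (Z = 12*1 + 42 = 12 + 42 = 54)
x(C) = 1 (x(C) = (2*C)/((2*C)) = (2*C)*(1/(2*C)) = 1)
x(K(4))*Z - 155 = 1*54 - 155 = 54 - 155 = -101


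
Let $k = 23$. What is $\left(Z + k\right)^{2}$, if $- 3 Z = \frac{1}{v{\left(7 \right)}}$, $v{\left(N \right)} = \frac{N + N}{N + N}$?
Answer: $\frac{4624}{9} \approx 513.78$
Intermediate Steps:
$v{\left(N \right)} = 1$ ($v{\left(N \right)} = \frac{2 N}{2 N} = 2 N \frac{1}{2 N} = 1$)
$Z = - \frac{1}{3}$ ($Z = - \frac{1}{3 \cdot 1} = \left(- \frac{1}{3}\right) 1 = - \frac{1}{3} \approx -0.33333$)
$\left(Z + k\right)^{2} = \left(- \frac{1}{3} + 23\right)^{2} = \left(\frac{68}{3}\right)^{2} = \frac{4624}{9}$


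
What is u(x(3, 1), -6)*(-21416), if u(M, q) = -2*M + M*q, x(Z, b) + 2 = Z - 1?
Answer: 0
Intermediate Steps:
x(Z, b) = -3 + Z (x(Z, b) = -2 + (Z - 1) = -2 + (-1 + Z) = -3 + Z)
u(x(3, 1), -6)*(-21416) = ((-3 + 3)*(-2 - 6))*(-21416) = (0*(-8))*(-21416) = 0*(-21416) = 0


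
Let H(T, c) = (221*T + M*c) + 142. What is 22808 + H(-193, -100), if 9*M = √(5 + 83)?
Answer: -19703 - 200*√22/9 ≈ -19807.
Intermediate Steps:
M = 2*√22/9 (M = √(5 + 83)/9 = √88/9 = (2*√22)/9 = 2*√22/9 ≈ 1.0423)
H(T, c) = 142 + 221*T + 2*c*√22/9 (H(T, c) = (221*T + (2*√22/9)*c) + 142 = (221*T + 2*c*√22/9) + 142 = 142 + 221*T + 2*c*√22/9)
22808 + H(-193, -100) = 22808 + (142 + 221*(-193) + (2/9)*(-100)*√22) = 22808 + (142 - 42653 - 200*√22/9) = 22808 + (-42511 - 200*√22/9) = -19703 - 200*√22/9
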